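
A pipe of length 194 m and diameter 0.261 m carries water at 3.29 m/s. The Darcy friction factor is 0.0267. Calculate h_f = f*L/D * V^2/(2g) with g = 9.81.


Darcy-Weisbach equation: h_f = f * (L/D) * V^2/(2g).
f * L/D = 0.0267 * 194/0.261 = 19.846.
V^2/(2g) = 3.29^2 / (2*9.81) = 10.8241 / 19.62 = 0.5517 m.
h_f = 19.846 * 0.5517 = 10.949 m.

10.949


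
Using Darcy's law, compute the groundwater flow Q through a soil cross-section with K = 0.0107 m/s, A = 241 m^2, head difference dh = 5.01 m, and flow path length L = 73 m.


Darcy's law: Q = K * A * i, where i = dh/L.
Hydraulic gradient i = 5.01 / 73 = 0.06863.
Q = 0.0107 * 241 * 0.06863
  = 0.177 m^3/s.

0.177


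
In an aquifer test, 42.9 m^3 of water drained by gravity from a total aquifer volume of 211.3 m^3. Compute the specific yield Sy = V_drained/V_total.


Specific yield Sy = Volume drained / Total volume.
Sy = 42.9 / 211.3
   = 0.203.

0.203


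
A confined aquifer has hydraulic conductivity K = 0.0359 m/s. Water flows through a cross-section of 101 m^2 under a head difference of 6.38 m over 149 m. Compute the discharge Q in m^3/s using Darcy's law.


Darcy's law: Q = K * A * i, where i = dh/L.
Hydraulic gradient i = 6.38 / 149 = 0.042819.
Q = 0.0359 * 101 * 0.042819
  = 0.1553 m^3/s.

0.1553


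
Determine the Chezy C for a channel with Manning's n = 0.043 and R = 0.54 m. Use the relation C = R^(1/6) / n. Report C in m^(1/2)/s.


The Chezy coefficient relates to Manning's n through C = R^(1/6) / n.
R^(1/6) = 0.54^(1/6) = 0.9024.
C = 0.9024 / 0.043 = 20.99 m^(1/2)/s.

20.99


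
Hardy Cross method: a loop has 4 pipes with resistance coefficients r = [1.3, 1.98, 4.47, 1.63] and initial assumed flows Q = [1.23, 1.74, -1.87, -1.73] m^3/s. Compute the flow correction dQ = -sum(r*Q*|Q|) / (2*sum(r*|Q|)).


Numerator terms (r*Q*|Q|): 1.3*1.23*|1.23| = 1.9668; 1.98*1.74*|1.74| = 5.9946; 4.47*-1.87*|-1.87| = -15.6311; 1.63*-1.73*|-1.73| = -4.8784.
Sum of numerator = -12.5482.
Denominator terms (r*|Q|): 1.3*|1.23| = 1.599; 1.98*|1.74| = 3.4452; 4.47*|-1.87| = 8.3589; 1.63*|-1.73| = 2.8199.
2 * sum of denominator = 2 * 16.223 = 32.446.
dQ = --12.5482 / 32.446 = 0.3867 m^3/s.

0.3867


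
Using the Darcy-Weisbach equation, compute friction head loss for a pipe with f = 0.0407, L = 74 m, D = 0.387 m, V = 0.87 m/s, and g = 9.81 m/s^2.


Darcy-Weisbach equation: h_f = f * (L/D) * V^2/(2g).
f * L/D = 0.0407 * 74/0.387 = 7.7824.
V^2/(2g) = 0.87^2 / (2*9.81) = 0.7569 / 19.62 = 0.0386 m.
h_f = 7.7824 * 0.0386 = 0.3 m.

0.3


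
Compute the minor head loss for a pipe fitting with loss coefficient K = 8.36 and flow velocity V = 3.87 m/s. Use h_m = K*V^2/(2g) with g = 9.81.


Minor loss formula: h_m = K * V^2/(2g).
V^2 = 3.87^2 = 14.9769.
V^2/(2g) = 14.9769 / 19.62 = 0.7633 m.
h_m = 8.36 * 0.7633 = 6.3816 m.

6.3816


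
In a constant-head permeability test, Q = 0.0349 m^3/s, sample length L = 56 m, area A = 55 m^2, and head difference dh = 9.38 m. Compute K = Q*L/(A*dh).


From K = Q*L / (A*dh):
Numerator: Q*L = 0.0349 * 56 = 1.9544.
Denominator: A*dh = 55 * 9.38 = 515.9.
K = 1.9544 / 515.9 = 0.003788 m/s.

0.003788


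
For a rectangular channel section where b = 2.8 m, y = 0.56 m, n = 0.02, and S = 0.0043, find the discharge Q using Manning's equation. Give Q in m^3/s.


For a rectangular channel, the cross-sectional area A = b * y = 2.8 * 0.56 = 1.57 m^2.
The wetted perimeter P = b + 2y = 2.8 + 2*0.56 = 3.92 m.
Hydraulic radius R = A/P = 1.57/3.92 = 0.4 m.
Velocity V = (1/n)*R^(2/3)*S^(1/2) = (1/0.02)*0.4^(2/3)*0.0043^(1/2) = 1.78 m/s.
Discharge Q = A * V = 1.57 * 1.78 = 2.791 m^3/s.

2.791


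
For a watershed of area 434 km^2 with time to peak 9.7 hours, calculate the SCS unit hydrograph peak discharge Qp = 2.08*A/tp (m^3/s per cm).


SCS formula: Qp = 2.08 * A / tp.
Qp = 2.08 * 434 / 9.7
   = 902.72 / 9.7
   = 93.06 m^3/s per cm.

93.06


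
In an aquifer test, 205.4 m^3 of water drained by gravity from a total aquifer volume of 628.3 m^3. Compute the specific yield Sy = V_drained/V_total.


Specific yield Sy = Volume drained / Total volume.
Sy = 205.4 / 628.3
   = 0.3269.

0.3269


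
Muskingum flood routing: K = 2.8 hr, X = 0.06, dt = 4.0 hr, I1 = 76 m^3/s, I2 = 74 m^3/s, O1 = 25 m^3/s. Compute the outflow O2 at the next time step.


Muskingum coefficients:
denom = 2*K*(1-X) + dt = 2*2.8*(1-0.06) + 4.0 = 9.264.
C0 = (dt - 2*K*X)/denom = (4.0 - 2*2.8*0.06)/9.264 = 0.3955.
C1 = (dt + 2*K*X)/denom = (4.0 + 2*2.8*0.06)/9.264 = 0.468.
C2 = (2*K*(1-X) - dt)/denom = 0.1364.
O2 = C0*I2 + C1*I1 + C2*O1
   = 0.3955*74 + 0.468*76 + 0.1364*25
   = 68.25 m^3/s.

68.25


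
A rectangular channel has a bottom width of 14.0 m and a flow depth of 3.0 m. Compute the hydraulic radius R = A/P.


For a rectangular section:
Flow area A = b * y = 14.0 * 3.0 = 42.0 m^2.
Wetted perimeter P = b + 2y = 14.0 + 2*3.0 = 20.0 m.
Hydraulic radius R = A/P = 42.0 / 20.0 = 2.1 m.

2.1


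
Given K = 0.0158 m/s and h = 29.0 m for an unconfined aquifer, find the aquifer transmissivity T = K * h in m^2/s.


Transmissivity is defined as T = K * h.
T = 0.0158 * 29.0
  = 0.4582 m^2/s.

0.4582


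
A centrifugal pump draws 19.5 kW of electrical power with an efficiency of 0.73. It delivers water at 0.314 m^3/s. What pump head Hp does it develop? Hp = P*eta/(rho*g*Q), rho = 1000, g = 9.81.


Pump head formula: Hp = P * eta / (rho * g * Q).
Numerator: P * eta = 19.5 * 1000 * 0.73 = 14235.0 W.
Denominator: rho * g * Q = 1000 * 9.81 * 0.314 = 3080.34.
Hp = 14235.0 / 3080.34 = 4.62 m.

4.62


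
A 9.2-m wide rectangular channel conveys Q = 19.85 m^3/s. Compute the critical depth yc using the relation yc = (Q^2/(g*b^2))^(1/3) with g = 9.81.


Using yc = (Q^2 / (g * b^2))^(1/3):
Q^2 = 19.85^2 = 394.02.
g * b^2 = 9.81 * 9.2^2 = 9.81 * 84.64 = 830.32.
Q^2 / (g*b^2) = 394.02 / 830.32 = 0.4745.
yc = 0.4745^(1/3) = 0.78 m.

0.78


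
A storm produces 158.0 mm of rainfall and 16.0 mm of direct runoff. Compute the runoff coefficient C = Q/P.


The runoff coefficient C = runoff depth / rainfall depth.
C = 16.0 / 158.0
  = 0.1013.

0.1013


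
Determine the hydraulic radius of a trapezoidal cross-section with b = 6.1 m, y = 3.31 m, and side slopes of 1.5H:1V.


For a trapezoidal section with side slope z:
A = (b + z*y)*y = (6.1 + 1.5*3.31)*3.31 = 36.625 m^2.
P = b + 2*y*sqrt(1 + z^2) = 6.1 + 2*3.31*sqrt(1 + 1.5^2) = 18.034 m.
R = A/P = 36.625 / 18.034 = 2.0309 m.

2.0309


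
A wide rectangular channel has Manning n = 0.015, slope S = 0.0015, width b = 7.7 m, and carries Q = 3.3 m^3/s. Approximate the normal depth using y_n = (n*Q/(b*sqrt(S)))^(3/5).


We use the wide-channel approximation y_n = (n*Q/(b*sqrt(S)))^(3/5).
sqrt(S) = sqrt(0.0015) = 0.03873.
Numerator: n*Q = 0.015 * 3.3 = 0.0495.
Denominator: b*sqrt(S) = 7.7 * 0.03873 = 0.298221.
arg = 0.166.
y_n = 0.166^(3/5) = 0.3404 m.

0.3404


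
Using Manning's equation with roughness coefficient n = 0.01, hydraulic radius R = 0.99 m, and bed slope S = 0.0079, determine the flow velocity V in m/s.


Manning's equation gives V = (1/n) * R^(2/3) * S^(1/2).
First, compute R^(2/3) = 0.99^(2/3) = 0.9933.
Next, S^(1/2) = 0.0079^(1/2) = 0.088882.
Then 1/n = 1/0.01 = 100.0.
V = 100.0 * 0.9933 * 0.088882 = 8.8288 m/s.

8.8288


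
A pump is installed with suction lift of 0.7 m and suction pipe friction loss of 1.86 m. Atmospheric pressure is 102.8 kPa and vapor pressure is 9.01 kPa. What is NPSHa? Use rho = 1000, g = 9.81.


NPSHa = p_atm/(rho*g) - z_s - hf_s - p_vap/(rho*g).
p_atm/(rho*g) = 102.8*1000 / (1000*9.81) = 10.479 m.
p_vap/(rho*g) = 9.01*1000 / (1000*9.81) = 0.918 m.
NPSHa = 10.479 - 0.7 - 1.86 - 0.918
      = 7.0 m.

7.0


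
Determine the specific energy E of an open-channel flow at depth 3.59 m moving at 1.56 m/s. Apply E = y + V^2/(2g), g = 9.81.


Specific energy E = y + V^2/(2g).
Velocity head = V^2/(2g) = 1.56^2 / (2*9.81) = 2.4336 / 19.62 = 0.124 m.
E = 3.59 + 0.124 = 3.714 m.

3.714


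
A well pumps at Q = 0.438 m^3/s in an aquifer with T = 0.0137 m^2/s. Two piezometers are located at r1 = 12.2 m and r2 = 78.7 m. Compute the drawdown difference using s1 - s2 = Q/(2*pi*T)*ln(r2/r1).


Thiem equation: s1 - s2 = Q/(2*pi*T) * ln(r2/r1).
ln(r2/r1) = ln(78.7/12.2) = 1.8642.
Q/(2*pi*T) = 0.438 / (2*pi*0.0137) = 0.438 / 0.0861 = 5.0883.
s1 - s2 = 5.0883 * 1.8642 = 9.4857 m.

9.4857


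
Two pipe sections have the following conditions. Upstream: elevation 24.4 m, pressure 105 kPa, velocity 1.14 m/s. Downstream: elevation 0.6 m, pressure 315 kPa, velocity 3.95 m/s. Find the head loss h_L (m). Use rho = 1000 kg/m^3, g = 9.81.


Total head at each section: H = z + p/(rho*g) + V^2/(2g).
H1 = 24.4 + 105*1000/(1000*9.81) + 1.14^2/(2*9.81)
   = 24.4 + 10.703 + 0.0662
   = 35.17 m.
H2 = 0.6 + 315*1000/(1000*9.81) + 3.95^2/(2*9.81)
   = 0.6 + 32.11 + 0.7952
   = 33.505 m.
h_L = H1 - H2 = 35.17 - 33.505 = 1.664 m.

1.664


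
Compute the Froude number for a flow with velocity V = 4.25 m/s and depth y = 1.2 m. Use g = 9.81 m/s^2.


The Froude number is defined as Fr = V / sqrt(g*y).
g*y = 9.81 * 1.2 = 11.772.
sqrt(g*y) = sqrt(11.772) = 3.431.
Fr = 4.25 / 3.431 = 1.2387.

1.2387


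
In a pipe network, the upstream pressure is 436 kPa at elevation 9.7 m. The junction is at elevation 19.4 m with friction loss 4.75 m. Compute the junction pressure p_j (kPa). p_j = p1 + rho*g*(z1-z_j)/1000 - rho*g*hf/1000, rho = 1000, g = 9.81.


Junction pressure: p_j = p1 + rho*g*(z1 - z_j)/1000 - rho*g*hf/1000.
Elevation term = 1000*9.81*(9.7 - 19.4)/1000 = -95.157 kPa.
Friction term = 1000*9.81*4.75/1000 = 46.597 kPa.
p_j = 436 + -95.157 - 46.597 = 294.25 kPa.

294.25


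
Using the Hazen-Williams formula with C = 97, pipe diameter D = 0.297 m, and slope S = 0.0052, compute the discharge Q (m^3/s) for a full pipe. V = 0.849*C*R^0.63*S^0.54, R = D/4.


For a full circular pipe, R = D/4 = 0.297/4 = 0.0742 m.
V = 0.849 * 97 * 0.0742^0.63 * 0.0052^0.54
  = 0.849 * 97 * 0.19433 * 0.058431
  = 0.9351 m/s.
Pipe area A = pi*D^2/4 = pi*0.297^2/4 = 0.0693 m^2.
Q = A * V = 0.0693 * 0.9351 = 0.0648 m^3/s.

0.0648


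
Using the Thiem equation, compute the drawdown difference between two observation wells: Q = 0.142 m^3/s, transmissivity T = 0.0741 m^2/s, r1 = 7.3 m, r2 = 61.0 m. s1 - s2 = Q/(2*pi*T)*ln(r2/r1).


Thiem equation: s1 - s2 = Q/(2*pi*T) * ln(r2/r1).
ln(r2/r1) = ln(61.0/7.3) = 2.123.
Q/(2*pi*T) = 0.142 / (2*pi*0.0741) = 0.142 / 0.4656 = 0.305.
s1 - s2 = 0.305 * 2.123 = 0.6475 m.

0.6475


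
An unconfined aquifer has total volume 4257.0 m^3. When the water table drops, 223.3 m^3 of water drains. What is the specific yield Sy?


Specific yield Sy = Volume drained / Total volume.
Sy = 223.3 / 4257.0
   = 0.0525.

0.0525


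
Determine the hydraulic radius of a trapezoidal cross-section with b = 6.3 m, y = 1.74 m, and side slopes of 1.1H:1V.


For a trapezoidal section with side slope z:
A = (b + z*y)*y = (6.3 + 1.1*1.74)*1.74 = 14.292 m^2.
P = b + 2*y*sqrt(1 + z^2) = 6.3 + 2*1.74*sqrt(1 + 1.1^2) = 11.473 m.
R = A/P = 14.292 / 11.473 = 1.2457 m.

1.2457


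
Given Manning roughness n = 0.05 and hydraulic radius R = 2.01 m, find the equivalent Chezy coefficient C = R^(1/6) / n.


The Chezy coefficient relates to Manning's n through C = R^(1/6) / n.
R^(1/6) = 2.01^(1/6) = 1.123395.
C = 1.123395 / 0.05 = 22.47 m^(1/2)/s.

22.47


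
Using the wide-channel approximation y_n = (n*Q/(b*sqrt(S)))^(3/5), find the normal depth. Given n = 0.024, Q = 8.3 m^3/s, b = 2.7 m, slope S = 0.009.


We use the wide-channel approximation y_n = (n*Q/(b*sqrt(S)))^(3/5).
sqrt(S) = sqrt(0.009) = 0.094868.
Numerator: n*Q = 0.024 * 8.3 = 0.1992.
Denominator: b*sqrt(S) = 2.7 * 0.094868 = 0.256144.
arg = 0.7777.
y_n = 0.7777^(3/5) = 0.86 m.

0.86


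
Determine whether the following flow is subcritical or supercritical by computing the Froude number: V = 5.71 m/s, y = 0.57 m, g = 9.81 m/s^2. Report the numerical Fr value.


The Froude number is defined as Fr = V / sqrt(g*y).
g*y = 9.81 * 0.57 = 5.5917.
sqrt(g*y) = sqrt(5.5917) = 2.3647.
Fr = 5.71 / 2.3647 = 2.4147.
Since Fr > 1, the flow is supercritical.

2.4147


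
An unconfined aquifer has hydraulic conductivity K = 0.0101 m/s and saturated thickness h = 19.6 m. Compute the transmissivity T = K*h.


Transmissivity is defined as T = K * h.
T = 0.0101 * 19.6
  = 0.198 m^2/s.

0.198


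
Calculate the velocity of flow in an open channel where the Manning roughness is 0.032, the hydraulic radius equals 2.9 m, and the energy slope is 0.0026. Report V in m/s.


Manning's equation gives V = (1/n) * R^(2/3) * S^(1/2).
First, compute R^(2/3) = 2.9^(2/3) = 2.0336.
Next, S^(1/2) = 0.0026^(1/2) = 0.05099.
Then 1/n = 1/0.032 = 31.25.
V = 31.25 * 2.0336 * 0.05099 = 3.2404 m/s.

3.2404


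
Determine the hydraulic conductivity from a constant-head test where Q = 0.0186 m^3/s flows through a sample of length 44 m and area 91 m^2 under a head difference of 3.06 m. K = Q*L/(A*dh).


From K = Q*L / (A*dh):
Numerator: Q*L = 0.0186 * 44 = 0.8184.
Denominator: A*dh = 91 * 3.06 = 278.46.
K = 0.8184 / 278.46 = 0.002939 m/s.

0.002939


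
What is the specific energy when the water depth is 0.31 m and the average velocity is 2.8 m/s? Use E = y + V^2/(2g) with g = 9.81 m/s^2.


Specific energy E = y + V^2/(2g).
Velocity head = V^2/(2g) = 2.8^2 / (2*9.81) = 7.84 / 19.62 = 0.3996 m.
E = 0.31 + 0.3996 = 0.7096 m.

0.7096


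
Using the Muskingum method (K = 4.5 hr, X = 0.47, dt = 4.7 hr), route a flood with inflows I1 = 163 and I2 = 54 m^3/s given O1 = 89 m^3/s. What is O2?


Muskingum coefficients:
denom = 2*K*(1-X) + dt = 2*4.5*(1-0.47) + 4.7 = 9.47.
C0 = (dt - 2*K*X)/denom = (4.7 - 2*4.5*0.47)/9.47 = 0.0496.
C1 = (dt + 2*K*X)/denom = (4.7 + 2*4.5*0.47)/9.47 = 0.943.
C2 = (2*K*(1-X) - dt)/denom = 0.0074.
O2 = C0*I2 + C1*I1 + C2*O1
   = 0.0496*54 + 0.943*163 + 0.0074*89
   = 157.04 m^3/s.

157.04


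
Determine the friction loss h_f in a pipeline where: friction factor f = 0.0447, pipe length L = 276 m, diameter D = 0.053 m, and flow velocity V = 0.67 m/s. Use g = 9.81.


Darcy-Weisbach equation: h_f = f * (L/D) * V^2/(2g).
f * L/D = 0.0447 * 276/0.053 = 232.7774.
V^2/(2g) = 0.67^2 / (2*9.81) = 0.4489 / 19.62 = 0.0229 m.
h_f = 232.7774 * 0.0229 = 5.326 m.

5.326


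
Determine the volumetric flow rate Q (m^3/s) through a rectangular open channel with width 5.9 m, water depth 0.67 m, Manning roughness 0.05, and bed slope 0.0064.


For a rectangular channel, the cross-sectional area A = b * y = 5.9 * 0.67 = 3.95 m^2.
The wetted perimeter P = b + 2y = 5.9 + 2*0.67 = 7.24 m.
Hydraulic radius R = A/P = 3.95/7.24 = 0.546 m.
Velocity V = (1/n)*R^(2/3)*S^(1/2) = (1/0.05)*0.546^(2/3)*0.0064^(1/2) = 1.0688 m/s.
Discharge Q = A * V = 3.95 * 1.0688 = 4.225 m^3/s.

4.225


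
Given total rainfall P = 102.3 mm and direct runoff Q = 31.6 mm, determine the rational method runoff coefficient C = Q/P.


The runoff coefficient C = runoff depth / rainfall depth.
C = 31.6 / 102.3
  = 0.3089.

0.3089


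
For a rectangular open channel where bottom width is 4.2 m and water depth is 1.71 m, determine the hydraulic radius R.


For a rectangular section:
Flow area A = b * y = 4.2 * 1.71 = 7.18 m^2.
Wetted perimeter P = b + 2y = 4.2 + 2*1.71 = 7.62 m.
Hydraulic radius R = A/P = 7.18 / 7.62 = 0.9425 m.

0.9425


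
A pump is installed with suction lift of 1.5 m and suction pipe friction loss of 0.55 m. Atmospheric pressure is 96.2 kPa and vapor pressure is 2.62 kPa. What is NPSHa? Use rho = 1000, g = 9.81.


NPSHa = p_atm/(rho*g) - z_s - hf_s - p_vap/(rho*g).
p_atm/(rho*g) = 96.2*1000 / (1000*9.81) = 9.806 m.
p_vap/(rho*g) = 2.62*1000 / (1000*9.81) = 0.267 m.
NPSHa = 9.806 - 1.5 - 0.55 - 0.267
      = 7.49 m.

7.49


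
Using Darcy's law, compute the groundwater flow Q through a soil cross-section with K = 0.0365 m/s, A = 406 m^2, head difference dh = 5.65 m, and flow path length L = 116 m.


Darcy's law: Q = K * A * i, where i = dh/L.
Hydraulic gradient i = 5.65 / 116 = 0.048707.
Q = 0.0365 * 406 * 0.048707
  = 0.7218 m^3/s.

0.7218


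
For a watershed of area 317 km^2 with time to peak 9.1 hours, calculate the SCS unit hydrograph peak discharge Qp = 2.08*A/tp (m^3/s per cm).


SCS formula: Qp = 2.08 * A / tp.
Qp = 2.08 * 317 / 9.1
   = 659.36 / 9.1
   = 72.46 m^3/s per cm.

72.46


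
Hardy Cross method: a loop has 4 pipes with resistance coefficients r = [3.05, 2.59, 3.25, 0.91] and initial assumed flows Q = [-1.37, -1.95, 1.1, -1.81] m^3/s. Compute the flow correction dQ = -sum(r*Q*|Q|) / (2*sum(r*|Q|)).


Numerator terms (r*Q*|Q|): 3.05*-1.37*|-1.37| = -5.7245; 2.59*-1.95*|-1.95| = -9.8485; 3.25*1.1*|1.1| = 3.9325; 0.91*-1.81*|-1.81| = -2.9813.
Sum of numerator = -14.6218.
Denominator terms (r*|Q|): 3.05*|-1.37| = 4.1785; 2.59*|-1.95| = 5.0505; 3.25*|1.1| = 3.575; 0.91*|-1.81| = 1.6471.
2 * sum of denominator = 2 * 14.4511 = 28.9022.
dQ = --14.6218 / 28.9022 = 0.5059 m^3/s.

0.5059


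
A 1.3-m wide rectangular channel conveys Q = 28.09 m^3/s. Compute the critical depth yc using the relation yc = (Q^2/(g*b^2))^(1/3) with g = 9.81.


Using yc = (Q^2 / (g * b^2))^(1/3):
Q^2 = 28.09^2 = 789.05.
g * b^2 = 9.81 * 1.3^2 = 9.81 * 1.69 = 16.58.
Q^2 / (g*b^2) = 789.05 / 16.58 = 47.5905.
yc = 47.5905^(1/3) = 3.624 m.

3.624


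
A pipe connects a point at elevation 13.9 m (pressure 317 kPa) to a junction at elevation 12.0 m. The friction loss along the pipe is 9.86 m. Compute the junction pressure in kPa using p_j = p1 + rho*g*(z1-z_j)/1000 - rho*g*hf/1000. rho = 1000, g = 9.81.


Junction pressure: p_j = p1 + rho*g*(z1 - z_j)/1000 - rho*g*hf/1000.
Elevation term = 1000*9.81*(13.9 - 12.0)/1000 = 18.639 kPa.
Friction term = 1000*9.81*9.86/1000 = 96.727 kPa.
p_j = 317 + 18.639 - 96.727 = 238.91 kPa.

238.91


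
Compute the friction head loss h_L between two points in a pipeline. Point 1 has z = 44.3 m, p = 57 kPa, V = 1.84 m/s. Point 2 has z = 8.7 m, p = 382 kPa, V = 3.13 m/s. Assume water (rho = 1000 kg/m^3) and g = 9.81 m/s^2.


Total head at each section: H = z + p/(rho*g) + V^2/(2g).
H1 = 44.3 + 57*1000/(1000*9.81) + 1.84^2/(2*9.81)
   = 44.3 + 5.81 + 0.1726
   = 50.283 m.
H2 = 8.7 + 382*1000/(1000*9.81) + 3.13^2/(2*9.81)
   = 8.7 + 38.94 + 0.4993
   = 48.139 m.
h_L = H1 - H2 = 50.283 - 48.139 = 2.144 m.

2.144


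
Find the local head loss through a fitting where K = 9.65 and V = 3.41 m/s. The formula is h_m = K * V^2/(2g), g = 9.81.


Minor loss formula: h_m = K * V^2/(2g).
V^2 = 3.41^2 = 11.6281.
V^2/(2g) = 11.6281 / 19.62 = 0.5927 m.
h_m = 9.65 * 0.5927 = 5.7192 m.

5.7192


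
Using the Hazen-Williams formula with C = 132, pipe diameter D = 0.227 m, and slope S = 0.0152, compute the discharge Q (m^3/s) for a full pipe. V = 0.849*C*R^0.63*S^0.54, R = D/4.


For a full circular pipe, R = D/4 = 0.227/4 = 0.0568 m.
V = 0.849 * 132 * 0.0568^0.63 * 0.0152^0.54
  = 0.849 * 132 * 0.164058 * 0.104279
  = 1.9172 m/s.
Pipe area A = pi*D^2/4 = pi*0.227^2/4 = 0.0405 m^2.
Q = A * V = 0.0405 * 1.9172 = 0.0776 m^3/s.

0.0776


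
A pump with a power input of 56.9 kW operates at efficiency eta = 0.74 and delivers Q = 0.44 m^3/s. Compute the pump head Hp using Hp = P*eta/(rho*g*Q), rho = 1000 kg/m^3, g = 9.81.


Pump head formula: Hp = P * eta / (rho * g * Q).
Numerator: P * eta = 56.9 * 1000 * 0.74 = 42106.0 W.
Denominator: rho * g * Q = 1000 * 9.81 * 0.44 = 4316.4.
Hp = 42106.0 / 4316.4 = 9.75 m.

9.75


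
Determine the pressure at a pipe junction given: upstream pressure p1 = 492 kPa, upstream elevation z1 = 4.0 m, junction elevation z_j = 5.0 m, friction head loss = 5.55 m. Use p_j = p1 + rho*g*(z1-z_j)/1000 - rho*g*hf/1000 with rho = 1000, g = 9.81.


Junction pressure: p_j = p1 + rho*g*(z1 - z_j)/1000 - rho*g*hf/1000.
Elevation term = 1000*9.81*(4.0 - 5.0)/1000 = -9.81 kPa.
Friction term = 1000*9.81*5.55/1000 = 54.446 kPa.
p_j = 492 + -9.81 - 54.446 = 427.74 kPa.

427.74


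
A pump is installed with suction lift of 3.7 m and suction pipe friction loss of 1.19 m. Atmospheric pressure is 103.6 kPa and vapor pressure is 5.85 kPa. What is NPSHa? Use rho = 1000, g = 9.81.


NPSHa = p_atm/(rho*g) - z_s - hf_s - p_vap/(rho*g).
p_atm/(rho*g) = 103.6*1000 / (1000*9.81) = 10.561 m.
p_vap/(rho*g) = 5.85*1000 / (1000*9.81) = 0.596 m.
NPSHa = 10.561 - 3.7 - 1.19 - 0.596
      = 5.07 m.

5.07


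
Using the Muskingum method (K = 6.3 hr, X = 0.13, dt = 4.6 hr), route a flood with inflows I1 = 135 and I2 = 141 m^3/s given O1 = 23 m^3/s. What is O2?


Muskingum coefficients:
denom = 2*K*(1-X) + dt = 2*6.3*(1-0.13) + 4.6 = 15.562.
C0 = (dt - 2*K*X)/denom = (4.6 - 2*6.3*0.13)/15.562 = 0.1903.
C1 = (dt + 2*K*X)/denom = (4.6 + 2*6.3*0.13)/15.562 = 0.4008.
C2 = (2*K*(1-X) - dt)/denom = 0.4088.
O2 = C0*I2 + C1*I1 + C2*O1
   = 0.1903*141 + 0.4008*135 + 0.4088*23
   = 90.35 m^3/s.

90.35


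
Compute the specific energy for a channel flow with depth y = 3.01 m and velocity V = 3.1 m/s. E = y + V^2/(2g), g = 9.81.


Specific energy E = y + V^2/(2g).
Velocity head = V^2/(2g) = 3.1^2 / (2*9.81) = 9.61 / 19.62 = 0.4898 m.
E = 3.01 + 0.4898 = 3.4998 m.

3.4998


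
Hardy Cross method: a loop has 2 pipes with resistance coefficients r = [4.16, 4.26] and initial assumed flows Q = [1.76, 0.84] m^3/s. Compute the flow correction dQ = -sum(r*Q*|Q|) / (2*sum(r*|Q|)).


Numerator terms (r*Q*|Q|): 4.16*1.76*|1.76| = 12.886; 4.26*0.84*|0.84| = 3.0059.
Sum of numerator = 15.8919.
Denominator terms (r*|Q|): 4.16*|1.76| = 7.3216; 4.26*|0.84| = 3.5784.
2 * sum of denominator = 2 * 10.9 = 21.8.
dQ = -15.8919 / 21.8 = -0.729 m^3/s.

-0.729


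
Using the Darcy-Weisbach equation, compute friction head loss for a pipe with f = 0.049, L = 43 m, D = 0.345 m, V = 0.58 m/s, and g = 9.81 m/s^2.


Darcy-Weisbach equation: h_f = f * (L/D) * V^2/(2g).
f * L/D = 0.049 * 43/0.345 = 6.1072.
V^2/(2g) = 0.58^2 / (2*9.81) = 0.3364 / 19.62 = 0.0171 m.
h_f = 6.1072 * 0.0171 = 0.105 m.

0.105


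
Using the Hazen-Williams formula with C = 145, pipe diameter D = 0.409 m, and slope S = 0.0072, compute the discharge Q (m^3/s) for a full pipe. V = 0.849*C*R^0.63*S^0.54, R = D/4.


For a full circular pipe, R = D/4 = 0.409/4 = 0.1022 m.
V = 0.849 * 145 * 0.1022^0.63 * 0.0072^0.54
  = 0.849 * 145 * 0.237732 * 0.069656
  = 2.0386 m/s.
Pipe area A = pi*D^2/4 = pi*0.409^2/4 = 0.1314 m^2.
Q = A * V = 0.1314 * 2.0386 = 0.2678 m^3/s.

0.2678


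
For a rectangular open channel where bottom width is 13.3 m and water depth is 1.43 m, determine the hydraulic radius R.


For a rectangular section:
Flow area A = b * y = 13.3 * 1.43 = 19.02 m^2.
Wetted perimeter P = b + 2y = 13.3 + 2*1.43 = 16.16 m.
Hydraulic radius R = A/P = 19.02 / 16.16 = 1.1769 m.

1.1769


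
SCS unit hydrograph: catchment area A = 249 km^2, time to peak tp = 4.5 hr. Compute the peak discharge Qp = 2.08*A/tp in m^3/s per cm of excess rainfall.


SCS formula: Qp = 2.08 * A / tp.
Qp = 2.08 * 249 / 4.5
   = 517.92 / 4.5
   = 115.09 m^3/s per cm.

115.09


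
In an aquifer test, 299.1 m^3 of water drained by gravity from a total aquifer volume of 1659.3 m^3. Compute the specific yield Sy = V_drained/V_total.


Specific yield Sy = Volume drained / Total volume.
Sy = 299.1 / 1659.3
   = 0.1803.

0.1803


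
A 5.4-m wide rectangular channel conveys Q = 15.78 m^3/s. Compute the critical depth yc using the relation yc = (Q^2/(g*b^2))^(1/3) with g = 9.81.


Using yc = (Q^2 / (g * b^2))^(1/3):
Q^2 = 15.78^2 = 249.01.
g * b^2 = 9.81 * 5.4^2 = 9.81 * 29.16 = 286.06.
Q^2 / (g*b^2) = 249.01 / 286.06 = 0.8705.
yc = 0.8705^(1/3) = 0.9548 m.

0.9548


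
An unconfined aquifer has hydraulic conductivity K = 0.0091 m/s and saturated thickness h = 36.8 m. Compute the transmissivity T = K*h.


Transmissivity is defined as T = K * h.
T = 0.0091 * 36.8
  = 0.3349 m^2/s.

0.3349


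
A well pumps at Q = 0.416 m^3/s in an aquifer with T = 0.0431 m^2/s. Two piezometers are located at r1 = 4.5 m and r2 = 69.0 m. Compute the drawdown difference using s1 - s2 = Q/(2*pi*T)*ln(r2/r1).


Thiem equation: s1 - s2 = Q/(2*pi*T) * ln(r2/r1).
ln(r2/r1) = ln(69.0/4.5) = 2.73.
Q/(2*pi*T) = 0.416 / (2*pi*0.0431) = 0.416 / 0.2708 = 1.5362.
s1 - s2 = 1.5362 * 2.73 = 4.1938 m.

4.1938


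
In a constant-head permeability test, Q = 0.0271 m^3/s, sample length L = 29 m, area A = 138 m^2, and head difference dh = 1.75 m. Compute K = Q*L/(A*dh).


From K = Q*L / (A*dh):
Numerator: Q*L = 0.0271 * 29 = 0.7859.
Denominator: A*dh = 138 * 1.75 = 241.5.
K = 0.7859 / 241.5 = 0.003254 m/s.

0.003254


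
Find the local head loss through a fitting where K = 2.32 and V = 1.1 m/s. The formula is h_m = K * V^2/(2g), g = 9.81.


Minor loss formula: h_m = K * V^2/(2g).
V^2 = 1.1^2 = 1.21.
V^2/(2g) = 1.21 / 19.62 = 0.0617 m.
h_m = 2.32 * 0.0617 = 0.1431 m.

0.1431


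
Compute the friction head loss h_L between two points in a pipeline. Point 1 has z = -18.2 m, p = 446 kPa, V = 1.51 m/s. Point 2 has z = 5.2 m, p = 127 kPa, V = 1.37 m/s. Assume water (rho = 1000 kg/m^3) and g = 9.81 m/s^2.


Total head at each section: H = z + p/(rho*g) + V^2/(2g).
H1 = -18.2 + 446*1000/(1000*9.81) + 1.51^2/(2*9.81)
   = -18.2 + 45.464 + 0.1162
   = 27.38 m.
H2 = 5.2 + 127*1000/(1000*9.81) + 1.37^2/(2*9.81)
   = 5.2 + 12.946 + 0.0957
   = 18.242 m.
h_L = H1 - H2 = 27.38 - 18.242 = 9.138 m.

9.138


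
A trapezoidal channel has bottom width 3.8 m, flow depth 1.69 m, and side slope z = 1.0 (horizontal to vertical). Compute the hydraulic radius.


For a trapezoidal section with side slope z:
A = (b + z*y)*y = (3.8 + 1.0*1.69)*1.69 = 9.278 m^2.
P = b + 2*y*sqrt(1 + z^2) = 3.8 + 2*1.69*sqrt(1 + 1.0^2) = 8.58 m.
R = A/P = 9.278 / 8.58 = 1.0814 m.

1.0814


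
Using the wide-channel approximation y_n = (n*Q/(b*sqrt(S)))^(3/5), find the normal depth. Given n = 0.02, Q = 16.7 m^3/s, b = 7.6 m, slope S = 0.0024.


We use the wide-channel approximation y_n = (n*Q/(b*sqrt(S)))^(3/5).
sqrt(S) = sqrt(0.0024) = 0.04899.
Numerator: n*Q = 0.02 * 16.7 = 0.334.
Denominator: b*sqrt(S) = 7.6 * 0.04899 = 0.372324.
arg = 0.8971.
y_n = 0.8971^(3/5) = 0.9369 m.

0.9369


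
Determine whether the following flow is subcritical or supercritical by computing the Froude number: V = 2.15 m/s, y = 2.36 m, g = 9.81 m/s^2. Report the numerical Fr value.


The Froude number is defined as Fr = V / sqrt(g*y).
g*y = 9.81 * 2.36 = 23.1516.
sqrt(g*y) = sqrt(23.1516) = 4.8116.
Fr = 2.15 / 4.8116 = 0.4468.
Since Fr < 1, the flow is subcritical.

0.4468


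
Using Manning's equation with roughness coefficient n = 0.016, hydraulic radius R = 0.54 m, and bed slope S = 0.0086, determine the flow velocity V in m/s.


Manning's equation gives V = (1/n) * R^(2/3) * S^(1/2).
First, compute R^(2/3) = 0.54^(2/3) = 0.6631.
Next, S^(1/2) = 0.0086^(1/2) = 0.092736.
Then 1/n = 1/0.016 = 62.5.
V = 62.5 * 0.6631 * 0.092736 = 3.8435 m/s.

3.8435


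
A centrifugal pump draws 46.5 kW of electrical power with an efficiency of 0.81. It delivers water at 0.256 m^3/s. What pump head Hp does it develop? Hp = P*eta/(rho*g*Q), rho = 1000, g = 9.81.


Pump head formula: Hp = P * eta / (rho * g * Q).
Numerator: P * eta = 46.5 * 1000 * 0.81 = 37665.0 W.
Denominator: rho * g * Q = 1000 * 9.81 * 0.256 = 2511.36.
Hp = 37665.0 / 2511.36 = 15.0 m.

15.0


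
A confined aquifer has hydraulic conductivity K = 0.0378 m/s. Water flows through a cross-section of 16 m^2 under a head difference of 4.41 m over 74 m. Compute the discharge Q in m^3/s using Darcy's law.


Darcy's law: Q = K * A * i, where i = dh/L.
Hydraulic gradient i = 4.41 / 74 = 0.059595.
Q = 0.0378 * 16 * 0.059595
  = 0.036 m^3/s.

0.036


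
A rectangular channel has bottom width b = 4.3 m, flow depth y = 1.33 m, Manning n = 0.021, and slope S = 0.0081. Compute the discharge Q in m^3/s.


For a rectangular channel, the cross-sectional area A = b * y = 4.3 * 1.33 = 5.72 m^2.
The wetted perimeter P = b + 2y = 4.3 + 2*1.33 = 6.96 m.
Hydraulic radius R = A/P = 5.72/6.96 = 0.8217 m.
Velocity V = (1/n)*R^(2/3)*S^(1/2) = (1/0.021)*0.8217^(2/3)*0.0081^(1/2) = 3.7598 m/s.
Discharge Q = A * V = 5.72 * 3.7598 = 21.502 m^3/s.

21.502


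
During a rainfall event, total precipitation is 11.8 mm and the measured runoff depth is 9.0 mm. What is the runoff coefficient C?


The runoff coefficient C = runoff depth / rainfall depth.
C = 9.0 / 11.8
  = 0.7627.

0.7627


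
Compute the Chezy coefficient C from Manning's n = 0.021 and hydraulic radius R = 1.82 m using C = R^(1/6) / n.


The Chezy coefficient relates to Manning's n through C = R^(1/6) / n.
R^(1/6) = 1.82^(1/6) = 1.104957.
C = 1.104957 / 0.021 = 52.62 m^(1/2)/s.

52.62


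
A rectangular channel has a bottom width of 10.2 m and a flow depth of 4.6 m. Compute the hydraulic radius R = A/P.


For a rectangular section:
Flow area A = b * y = 10.2 * 4.6 = 46.92 m^2.
Wetted perimeter P = b + 2y = 10.2 + 2*4.6 = 19.4 m.
Hydraulic radius R = A/P = 46.92 / 19.4 = 2.4186 m.

2.4186


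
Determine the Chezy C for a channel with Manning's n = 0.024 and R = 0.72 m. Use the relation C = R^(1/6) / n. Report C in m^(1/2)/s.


The Chezy coefficient relates to Manning's n through C = R^(1/6) / n.
R^(1/6) = 0.72^(1/6) = 0.946721.
C = 0.946721 / 0.024 = 39.45 m^(1/2)/s.

39.45


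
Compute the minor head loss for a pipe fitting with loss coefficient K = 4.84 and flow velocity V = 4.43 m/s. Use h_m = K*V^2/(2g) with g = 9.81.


Minor loss formula: h_m = K * V^2/(2g).
V^2 = 4.43^2 = 19.6249.
V^2/(2g) = 19.6249 / 19.62 = 1.0002 m.
h_m = 4.84 * 1.0002 = 4.8412 m.

4.8412


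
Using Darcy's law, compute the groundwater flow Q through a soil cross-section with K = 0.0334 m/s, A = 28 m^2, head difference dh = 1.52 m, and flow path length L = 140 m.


Darcy's law: Q = K * A * i, where i = dh/L.
Hydraulic gradient i = 1.52 / 140 = 0.010857.
Q = 0.0334 * 28 * 0.010857
  = 0.0102 m^3/s.

0.0102


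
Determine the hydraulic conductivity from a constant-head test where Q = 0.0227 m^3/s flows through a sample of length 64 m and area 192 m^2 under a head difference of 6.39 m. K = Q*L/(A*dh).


From K = Q*L / (A*dh):
Numerator: Q*L = 0.0227 * 64 = 1.4528.
Denominator: A*dh = 192 * 6.39 = 1226.88.
K = 1.4528 / 1226.88 = 0.001184 m/s.

0.001184


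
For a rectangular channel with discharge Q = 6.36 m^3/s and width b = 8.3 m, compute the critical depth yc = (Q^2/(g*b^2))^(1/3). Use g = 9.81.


Using yc = (Q^2 / (g * b^2))^(1/3):
Q^2 = 6.36^2 = 40.45.
g * b^2 = 9.81 * 8.3^2 = 9.81 * 68.89 = 675.81.
Q^2 / (g*b^2) = 40.45 / 675.81 = 0.0599.
yc = 0.0599^(1/3) = 0.3912 m.

0.3912


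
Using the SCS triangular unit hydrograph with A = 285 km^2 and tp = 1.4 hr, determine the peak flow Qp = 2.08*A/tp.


SCS formula: Qp = 2.08 * A / tp.
Qp = 2.08 * 285 / 1.4
   = 592.8 / 1.4
   = 423.43 m^3/s per cm.

423.43


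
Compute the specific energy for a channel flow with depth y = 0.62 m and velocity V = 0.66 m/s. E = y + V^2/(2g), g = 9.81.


Specific energy E = y + V^2/(2g).
Velocity head = V^2/(2g) = 0.66^2 / (2*9.81) = 0.4356 / 19.62 = 0.0222 m.
E = 0.62 + 0.0222 = 0.6422 m.

0.6422


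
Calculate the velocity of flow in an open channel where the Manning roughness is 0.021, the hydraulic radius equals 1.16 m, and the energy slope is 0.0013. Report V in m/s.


Manning's equation gives V = (1/n) * R^(2/3) * S^(1/2).
First, compute R^(2/3) = 1.16^(2/3) = 1.104.
Next, S^(1/2) = 0.0013^(1/2) = 0.036056.
Then 1/n = 1/0.021 = 47.62.
V = 47.62 * 1.104 * 0.036056 = 1.8955 m/s.

1.8955


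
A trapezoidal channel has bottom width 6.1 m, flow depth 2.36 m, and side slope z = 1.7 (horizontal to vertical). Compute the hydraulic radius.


For a trapezoidal section with side slope z:
A = (b + z*y)*y = (6.1 + 1.7*2.36)*2.36 = 23.864 m^2.
P = b + 2*y*sqrt(1 + z^2) = 6.1 + 2*2.36*sqrt(1 + 1.7^2) = 15.409 m.
R = A/P = 23.864 / 15.409 = 1.5487 m.

1.5487


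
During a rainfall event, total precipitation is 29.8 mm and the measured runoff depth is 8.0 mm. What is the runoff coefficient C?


The runoff coefficient C = runoff depth / rainfall depth.
C = 8.0 / 29.8
  = 0.2685.

0.2685


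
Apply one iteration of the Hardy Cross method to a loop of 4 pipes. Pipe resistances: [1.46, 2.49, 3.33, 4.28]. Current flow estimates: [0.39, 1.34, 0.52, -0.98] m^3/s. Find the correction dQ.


Numerator terms (r*Q*|Q|): 1.46*0.39*|0.39| = 0.2221; 2.49*1.34*|1.34| = 4.471; 3.33*0.52*|0.52| = 0.9004; 4.28*-0.98*|-0.98| = -4.1105.
Sum of numerator = 1.483.
Denominator terms (r*|Q|): 1.46*|0.39| = 0.5694; 2.49*|1.34| = 3.3366; 3.33*|0.52| = 1.7316; 4.28*|-0.98| = 4.1944.
2 * sum of denominator = 2 * 9.832 = 19.664.
dQ = -1.483 / 19.664 = -0.0754 m^3/s.

-0.0754


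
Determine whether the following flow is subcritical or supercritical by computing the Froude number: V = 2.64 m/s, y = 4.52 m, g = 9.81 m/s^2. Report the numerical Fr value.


The Froude number is defined as Fr = V / sqrt(g*y).
g*y = 9.81 * 4.52 = 44.3412.
sqrt(g*y) = sqrt(44.3412) = 6.6589.
Fr = 2.64 / 6.6589 = 0.3965.
Since Fr < 1, the flow is subcritical.

0.3965


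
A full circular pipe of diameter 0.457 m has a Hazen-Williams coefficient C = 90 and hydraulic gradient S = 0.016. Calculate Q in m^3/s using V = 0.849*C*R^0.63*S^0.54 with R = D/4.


For a full circular pipe, R = D/4 = 0.457/4 = 0.1143 m.
V = 0.849 * 90 * 0.1143^0.63 * 0.016^0.54
  = 0.849 * 90 * 0.254947 * 0.107207
  = 2.0885 m/s.
Pipe area A = pi*D^2/4 = pi*0.457^2/4 = 0.164 m^2.
Q = A * V = 0.164 * 2.0885 = 0.3426 m^3/s.

0.3426


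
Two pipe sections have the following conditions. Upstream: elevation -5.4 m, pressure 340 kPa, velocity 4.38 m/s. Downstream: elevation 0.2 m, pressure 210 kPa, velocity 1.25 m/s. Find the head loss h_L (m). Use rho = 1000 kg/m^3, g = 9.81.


Total head at each section: H = z + p/(rho*g) + V^2/(2g).
H1 = -5.4 + 340*1000/(1000*9.81) + 4.38^2/(2*9.81)
   = -5.4 + 34.659 + 0.9778
   = 30.236 m.
H2 = 0.2 + 210*1000/(1000*9.81) + 1.25^2/(2*9.81)
   = 0.2 + 21.407 + 0.0796
   = 21.686 m.
h_L = H1 - H2 = 30.236 - 21.686 = 8.55 m.

8.55


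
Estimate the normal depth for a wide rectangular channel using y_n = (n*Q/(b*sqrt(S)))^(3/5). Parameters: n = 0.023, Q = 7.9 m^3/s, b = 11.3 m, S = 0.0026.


We use the wide-channel approximation y_n = (n*Q/(b*sqrt(S)))^(3/5).
sqrt(S) = sqrt(0.0026) = 0.05099.
Numerator: n*Q = 0.023 * 7.9 = 0.1817.
Denominator: b*sqrt(S) = 11.3 * 0.05099 = 0.576187.
arg = 0.3153.
y_n = 0.3153^(3/5) = 0.5003 m.

0.5003


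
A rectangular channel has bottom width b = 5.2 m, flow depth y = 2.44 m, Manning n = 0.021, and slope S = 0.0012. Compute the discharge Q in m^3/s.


For a rectangular channel, the cross-sectional area A = b * y = 5.2 * 2.44 = 12.69 m^2.
The wetted perimeter P = b + 2y = 5.2 + 2*2.44 = 10.08 m.
Hydraulic radius R = A/P = 12.69/10.08 = 1.2587 m.
Velocity V = (1/n)*R^(2/3)*S^(1/2) = (1/0.021)*1.2587^(2/3)*0.0012^(1/2) = 1.9231 m/s.
Discharge Q = A * V = 12.69 * 1.9231 = 24.4 m^3/s.

24.4


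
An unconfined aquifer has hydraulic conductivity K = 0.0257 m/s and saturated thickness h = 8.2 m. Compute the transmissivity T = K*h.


Transmissivity is defined as T = K * h.
T = 0.0257 * 8.2
  = 0.2107 m^2/s.

0.2107


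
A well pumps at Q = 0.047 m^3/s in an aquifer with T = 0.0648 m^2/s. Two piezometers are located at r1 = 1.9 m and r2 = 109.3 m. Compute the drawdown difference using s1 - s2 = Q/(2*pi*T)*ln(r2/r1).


Thiem equation: s1 - s2 = Q/(2*pi*T) * ln(r2/r1).
ln(r2/r1) = ln(109.3/1.9) = 4.0522.
Q/(2*pi*T) = 0.047 / (2*pi*0.0648) = 0.047 / 0.4072 = 0.1154.
s1 - s2 = 0.1154 * 4.0522 = 0.4678 m.

0.4678


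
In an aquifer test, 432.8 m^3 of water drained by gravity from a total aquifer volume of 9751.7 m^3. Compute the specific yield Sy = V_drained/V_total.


Specific yield Sy = Volume drained / Total volume.
Sy = 432.8 / 9751.7
   = 0.0444.

0.0444


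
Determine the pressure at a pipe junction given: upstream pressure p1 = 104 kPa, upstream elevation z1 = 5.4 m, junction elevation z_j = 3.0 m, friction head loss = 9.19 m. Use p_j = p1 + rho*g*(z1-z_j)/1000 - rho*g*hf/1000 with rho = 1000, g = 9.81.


Junction pressure: p_j = p1 + rho*g*(z1 - z_j)/1000 - rho*g*hf/1000.
Elevation term = 1000*9.81*(5.4 - 3.0)/1000 = 23.544 kPa.
Friction term = 1000*9.81*9.19/1000 = 90.154 kPa.
p_j = 104 + 23.544 - 90.154 = 37.39 kPa.

37.39


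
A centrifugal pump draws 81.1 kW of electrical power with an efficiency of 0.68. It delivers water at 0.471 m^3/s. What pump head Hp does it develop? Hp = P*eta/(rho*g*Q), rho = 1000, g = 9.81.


Pump head formula: Hp = P * eta / (rho * g * Q).
Numerator: P * eta = 81.1 * 1000 * 0.68 = 55148.0 W.
Denominator: rho * g * Q = 1000 * 9.81 * 0.471 = 4620.51.
Hp = 55148.0 / 4620.51 = 11.94 m.

11.94


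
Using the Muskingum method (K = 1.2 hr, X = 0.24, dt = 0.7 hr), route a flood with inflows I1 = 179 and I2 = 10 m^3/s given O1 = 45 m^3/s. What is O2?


Muskingum coefficients:
denom = 2*K*(1-X) + dt = 2*1.2*(1-0.24) + 0.7 = 2.524.
C0 = (dt - 2*K*X)/denom = (0.7 - 2*1.2*0.24)/2.524 = 0.0491.
C1 = (dt + 2*K*X)/denom = (0.7 + 2*1.2*0.24)/2.524 = 0.5055.
C2 = (2*K*(1-X) - dt)/denom = 0.4453.
O2 = C0*I2 + C1*I1 + C2*O1
   = 0.0491*10 + 0.5055*179 + 0.4453*45
   = 111.02 m^3/s.

111.02


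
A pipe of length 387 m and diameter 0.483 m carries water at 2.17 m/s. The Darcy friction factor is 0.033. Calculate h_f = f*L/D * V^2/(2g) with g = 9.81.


Darcy-Weisbach equation: h_f = f * (L/D) * V^2/(2g).
f * L/D = 0.033 * 387/0.483 = 26.441.
V^2/(2g) = 2.17^2 / (2*9.81) = 4.7089 / 19.62 = 0.24 m.
h_f = 26.441 * 0.24 = 6.346 m.

6.346


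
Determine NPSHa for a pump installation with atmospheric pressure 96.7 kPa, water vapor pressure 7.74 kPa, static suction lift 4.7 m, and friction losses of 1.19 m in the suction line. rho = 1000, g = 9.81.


NPSHa = p_atm/(rho*g) - z_s - hf_s - p_vap/(rho*g).
p_atm/(rho*g) = 96.7*1000 / (1000*9.81) = 9.857 m.
p_vap/(rho*g) = 7.74*1000 / (1000*9.81) = 0.789 m.
NPSHa = 9.857 - 4.7 - 1.19 - 0.789
      = 3.18 m.

3.18


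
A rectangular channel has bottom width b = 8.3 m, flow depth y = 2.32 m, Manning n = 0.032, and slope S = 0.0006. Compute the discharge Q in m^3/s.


For a rectangular channel, the cross-sectional area A = b * y = 8.3 * 2.32 = 19.26 m^2.
The wetted perimeter P = b + 2y = 8.3 + 2*2.32 = 12.94 m.
Hydraulic radius R = A/P = 19.26/12.94 = 1.4881 m.
Velocity V = (1/n)*R^(2/3)*S^(1/2) = (1/0.032)*1.4881^(2/3)*0.0006^(1/2) = 0.9977 m/s.
Discharge Q = A * V = 19.26 * 0.9977 = 19.212 m^3/s.

19.212


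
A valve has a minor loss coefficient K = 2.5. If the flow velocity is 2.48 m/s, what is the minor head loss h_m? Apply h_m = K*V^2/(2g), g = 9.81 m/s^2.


Minor loss formula: h_m = K * V^2/(2g).
V^2 = 2.48^2 = 6.1504.
V^2/(2g) = 6.1504 / 19.62 = 0.3135 m.
h_m = 2.5 * 0.3135 = 0.7837 m.

0.7837


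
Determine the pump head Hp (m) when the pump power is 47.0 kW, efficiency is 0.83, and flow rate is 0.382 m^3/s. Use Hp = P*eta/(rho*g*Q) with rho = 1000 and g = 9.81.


Pump head formula: Hp = P * eta / (rho * g * Q).
Numerator: P * eta = 47.0 * 1000 * 0.83 = 39010.0 W.
Denominator: rho * g * Q = 1000 * 9.81 * 0.382 = 3747.42.
Hp = 39010.0 / 3747.42 = 10.41 m.

10.41


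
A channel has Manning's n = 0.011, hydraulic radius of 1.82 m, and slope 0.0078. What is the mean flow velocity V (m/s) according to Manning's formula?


Manning's equation gives V = (1/n) * R^(2/3) * S^(1/2).
First, compute R^(2/3) = 1.82^(2/3) = 1.4907.
Next, S^(1/2) = 0.0078^(1/2) = 0.088318.
Then 1/n = 1/0.011 = 90.91.
V = 90.91 * 1.4907 * 0.088318 = 11.9684 m/s.

11.9684


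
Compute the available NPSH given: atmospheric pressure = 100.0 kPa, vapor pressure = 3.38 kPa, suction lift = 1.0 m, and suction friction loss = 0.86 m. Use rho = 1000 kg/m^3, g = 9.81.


NPSHa = p_atm/(rho*g) - z_s - hf_s - p_vap/(rho*g).
p_atm/(rho*g) = 100.0*1000 / (1000*9.81) = 10.194 m.
p_vap/(rho*g) = 3.38*1000 / (1000*9.81) = 0.345 m.
NPSHa = 10.194 - 1.0 - 0.86 - 0.345
      = 7.99 m.

7.99
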